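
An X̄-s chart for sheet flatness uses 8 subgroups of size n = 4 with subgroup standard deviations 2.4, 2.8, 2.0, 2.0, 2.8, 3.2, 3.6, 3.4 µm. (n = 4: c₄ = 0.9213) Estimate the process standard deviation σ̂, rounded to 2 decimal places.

s̄ = (2.4 + 2.8 + 2.0 + 2.0 + 2.8 + 3.2 + 3.6 + 3.4) / 8 = 2.7750
σ̂ = s̄ / c₄ = 2.7750 / 0.9213 = 3.0120

3.01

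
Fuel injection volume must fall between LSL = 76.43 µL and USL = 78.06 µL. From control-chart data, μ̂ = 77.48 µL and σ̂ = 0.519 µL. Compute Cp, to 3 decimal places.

Cp = (USL − LSL) / (6σ̂) = (78.06 − 76.43) / (6 × 0.519) = 1.6300 / 3.1140 = 0.5234

0.523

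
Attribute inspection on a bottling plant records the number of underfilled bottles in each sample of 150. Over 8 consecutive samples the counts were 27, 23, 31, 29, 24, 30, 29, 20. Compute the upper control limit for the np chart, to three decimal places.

p̄ = Σdᵢ / (k·n) = 213 / (8 × 150) = 0.17750
UCL = np̄ + 3·√(np̄(1−p̄)) = 26.6250 + 3 × √(26.6250×0.82250) = 26.6250 + 3 × 4.6796 = 40.6639

40.664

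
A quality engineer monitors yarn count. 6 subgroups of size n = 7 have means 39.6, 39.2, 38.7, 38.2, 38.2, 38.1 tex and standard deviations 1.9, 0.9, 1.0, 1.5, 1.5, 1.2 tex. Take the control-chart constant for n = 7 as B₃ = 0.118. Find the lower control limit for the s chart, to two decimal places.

s̄ = (1.9 + 0.9 + 1.0 + 1.5 + 1.5 + 1.2) / 6 = 1.3333
LCL_s = B₃·s̄ = 0.118 × 1.3333 = 0.1573

0.16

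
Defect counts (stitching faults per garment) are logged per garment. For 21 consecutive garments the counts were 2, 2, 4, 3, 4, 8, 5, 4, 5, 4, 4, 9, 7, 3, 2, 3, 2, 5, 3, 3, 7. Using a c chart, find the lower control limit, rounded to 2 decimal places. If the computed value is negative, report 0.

0.00

c̄ = (2 + 2 + 4 + 3 + 4 + 8 + 5 + 4 + 5 + 4 + 4 + 9 + 7 + 3 + 2 + 3 + 2 + 5 + 3 + 3 + 7) / 21 = 89 / 21 = 4.2381
LCL = c̄ − 3√c̄ = 4.2381 − 3 × 2.0587 = -1.9379 → 0 (cannot be negative)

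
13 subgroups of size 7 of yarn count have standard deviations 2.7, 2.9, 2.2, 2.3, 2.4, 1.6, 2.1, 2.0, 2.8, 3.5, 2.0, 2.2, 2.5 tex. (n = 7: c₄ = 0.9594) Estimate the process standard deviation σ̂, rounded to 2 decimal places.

s̄ = (2.7 + 2.9 + 2.2 + 2.3 + 2.4 + 1.6 + 2.1 + 2.0 + 2.8 + 3.5 + 2.0 + 2.2 + 2.5) / 13 = 2.4000
σ̂ = s̄ / c₄ = 2.4000 / 0.9594 = 2.5016

2.50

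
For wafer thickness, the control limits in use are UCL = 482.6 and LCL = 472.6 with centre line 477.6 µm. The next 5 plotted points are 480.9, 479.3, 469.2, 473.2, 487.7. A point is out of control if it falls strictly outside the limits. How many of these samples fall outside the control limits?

Compare each point to [472.6, 482.6]: sample 3 = 469.2 < LCL; sample 5 = 487.7 > UCL.

2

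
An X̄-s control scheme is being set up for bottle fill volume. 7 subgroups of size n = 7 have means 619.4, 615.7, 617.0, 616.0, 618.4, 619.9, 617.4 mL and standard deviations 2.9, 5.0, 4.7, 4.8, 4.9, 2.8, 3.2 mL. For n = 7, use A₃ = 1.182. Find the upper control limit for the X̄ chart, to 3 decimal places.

X̄̄ = (619.4 + 615.7 + 617.0 + 616.0 + 618.4 + 619.9 + 617.4) / 7 = 617.6857
s̄ = (2.9 + 5.0 + 4.7 + 4.8 + 4.9 + 2.8 + 3.2) / 7 = 4.0429
UCL = X̄̄ + A₃·s̄ = 617.6857 + 1.182 × 4.0429 = 622.4644

622.464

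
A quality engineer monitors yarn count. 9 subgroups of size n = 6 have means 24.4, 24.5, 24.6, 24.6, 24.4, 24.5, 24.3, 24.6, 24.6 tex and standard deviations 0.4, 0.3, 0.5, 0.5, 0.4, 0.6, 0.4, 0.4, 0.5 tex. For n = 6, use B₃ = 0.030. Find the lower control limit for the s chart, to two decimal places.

s̄ = (0.4 + 0.3 + 0.5 + 0.5 + 0.4 + 0.6 + 0.4 + 0.4 + 0.5) / 9 = 0.4444
LCL_s = B₃·s̄ = 0.030 × 0.4444 = 0.0133

0.01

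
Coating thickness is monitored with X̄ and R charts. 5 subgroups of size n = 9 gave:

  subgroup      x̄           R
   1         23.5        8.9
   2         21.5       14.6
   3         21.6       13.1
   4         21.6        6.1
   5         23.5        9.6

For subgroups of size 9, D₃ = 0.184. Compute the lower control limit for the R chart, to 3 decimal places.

R̄ = (8.9 + 14.6 + 13.1 + 6.1 + 9.6) / 5 = 52.3000 / 5 = 10.4600
LCL_R = D₃·R̄ = 0.184 × 10.4600 = 1.9246

1.925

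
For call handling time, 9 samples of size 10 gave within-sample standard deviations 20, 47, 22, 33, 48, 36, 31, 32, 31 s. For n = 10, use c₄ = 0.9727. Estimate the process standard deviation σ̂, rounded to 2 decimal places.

34.27

s̄ = (20 + 47 + 22 + 33 + 48 + 36 + 31 + 32 + 31) / 9 = 33.3333
σ̂ = s̄ / c₄ = 33.3333 / 0.9727 = 34.2689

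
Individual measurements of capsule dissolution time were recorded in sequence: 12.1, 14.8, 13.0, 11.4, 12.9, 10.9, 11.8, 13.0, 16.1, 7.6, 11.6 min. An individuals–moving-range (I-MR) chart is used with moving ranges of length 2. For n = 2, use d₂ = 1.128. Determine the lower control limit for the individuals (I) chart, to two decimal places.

5.03

X̄ = (12.1 + 14.8 + 13.0 + 11.4 + 12.9 + 10.9 + 11.8 + 13.0 + 16.1 + 7.6 + 11.6) / 11 = 12.2909
Moving ranges: 2.7, 1.8, 1.6, 1.5, 2.0, 0.9, 1.2, 3.1, 8.5, 4.0; M̄R̄ = 27.3000 / 10 = 2.7300
LCL = X̄ − 3·M̄R̄/d₂ = 12.2909 − 3 × 2.7300 / 1.128 = 5.0303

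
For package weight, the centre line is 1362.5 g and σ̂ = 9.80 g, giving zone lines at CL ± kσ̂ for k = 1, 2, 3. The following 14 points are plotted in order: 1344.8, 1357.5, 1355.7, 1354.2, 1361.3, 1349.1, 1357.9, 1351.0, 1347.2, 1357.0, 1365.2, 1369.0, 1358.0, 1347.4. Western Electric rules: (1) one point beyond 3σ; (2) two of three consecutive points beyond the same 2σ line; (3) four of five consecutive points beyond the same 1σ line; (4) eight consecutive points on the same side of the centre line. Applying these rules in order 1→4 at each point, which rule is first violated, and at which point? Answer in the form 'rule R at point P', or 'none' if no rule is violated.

rule 4 at point 8

Zone of each point (C = within 1σ̂, B = 1σ̂–2σ̂, A = 2σ̂–3σ̂, * = beyond 3σ̂; sign = side of CL): 1:-B, 2:-C, 3:-C, 4:-C, 5:-C, 6:-B, 7:-C, 8:-B, 9:-B, 10:-C, 11:+C, 12:+C, 13:-C, 14:-B
Rule 4 (eight consecutive points on the same side of the centre line) is satisfied at point 8.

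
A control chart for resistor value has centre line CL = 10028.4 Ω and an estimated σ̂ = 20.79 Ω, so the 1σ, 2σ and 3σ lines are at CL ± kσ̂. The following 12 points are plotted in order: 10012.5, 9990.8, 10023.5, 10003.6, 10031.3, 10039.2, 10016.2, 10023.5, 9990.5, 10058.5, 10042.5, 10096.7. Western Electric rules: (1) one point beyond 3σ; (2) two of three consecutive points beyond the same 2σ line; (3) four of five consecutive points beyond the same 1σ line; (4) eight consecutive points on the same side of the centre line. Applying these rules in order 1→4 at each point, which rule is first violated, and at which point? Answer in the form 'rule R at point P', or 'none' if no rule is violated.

Zone of each point (C = within 1σ̂, B = 1σ̂–2σ̂, A = 2σ̂–3σ̂, * = beyond 3σ̂; sign = side of CL): 1:-C, 2:-B, 3:-C, 4:-B, 5:+C, 6:+C, 7:-C, 8:-C, 9:-B, 10:+B, 11:+C, 12:+*
Rule 1 (one point beyond the 3σ limits) is satisfied at point 12.

rule 1 at point 12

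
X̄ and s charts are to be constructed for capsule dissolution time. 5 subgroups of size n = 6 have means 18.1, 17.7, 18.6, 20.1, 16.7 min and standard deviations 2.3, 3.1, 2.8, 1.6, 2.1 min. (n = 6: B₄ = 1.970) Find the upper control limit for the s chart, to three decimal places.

s̄ = (2.3 + 3.1 + 2.8 + 1.6 + 2.1) / 5 = 2.3800
UCL_s = B₄·s̄ = 1.970 × 2.3800 = 4.6886

4.689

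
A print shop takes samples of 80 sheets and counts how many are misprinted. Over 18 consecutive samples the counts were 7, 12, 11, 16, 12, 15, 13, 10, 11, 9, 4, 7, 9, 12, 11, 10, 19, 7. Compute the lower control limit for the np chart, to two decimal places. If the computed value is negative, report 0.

1.65

p̄ = Σdᵢ / (k·n) = 195 / (18 × 80) = 0.13542
LCL = np̄ − 3·√(np̄(1−p̄)) = 10.8333 − 3 × 3.0604 = 1.6520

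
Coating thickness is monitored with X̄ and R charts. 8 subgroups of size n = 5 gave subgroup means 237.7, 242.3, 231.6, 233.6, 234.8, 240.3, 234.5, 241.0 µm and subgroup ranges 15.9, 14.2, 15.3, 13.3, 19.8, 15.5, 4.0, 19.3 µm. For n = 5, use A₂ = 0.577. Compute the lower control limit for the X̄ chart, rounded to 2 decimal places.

X̄̄ = (237.7 + 242.3 + 231.6 + 233.6 + 234.8 + 240.3 + 234.5 + 241.0) / 8 = 1895.8000 / 8 = 236.9750
R̄ = (15.9 + 14.2 + 15.3 + 13.3 + 19.8 + 15.5 + 4.0 + 19.3) / 8 = 117.3000 / 8 = 14.6625
LCL = X̄̄ − A₂·R̄ = 236.9750 − 0.577 × 14.6625 = 228.5147

228.51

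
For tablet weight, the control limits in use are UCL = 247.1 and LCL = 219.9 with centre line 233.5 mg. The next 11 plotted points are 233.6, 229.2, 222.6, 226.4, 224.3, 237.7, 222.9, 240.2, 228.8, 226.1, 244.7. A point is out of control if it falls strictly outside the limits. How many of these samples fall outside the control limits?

All 11 points lie within [219.9, 247.1].

0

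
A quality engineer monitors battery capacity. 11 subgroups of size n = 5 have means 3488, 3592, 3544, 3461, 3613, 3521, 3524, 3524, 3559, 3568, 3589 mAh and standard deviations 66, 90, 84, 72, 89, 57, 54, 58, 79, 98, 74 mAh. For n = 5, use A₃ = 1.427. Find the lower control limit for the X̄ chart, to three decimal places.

X̄̄ = (3488 + 3592 + 3544 + 3461 + 3613 + 3521 + 3524 + 3524 + 3559 + 3568 + 3589) / 11 = 3543.9091
s̄ = (66 + 90 + 84 + 72 + 89 + 57 + 54 + 58 + 79 + 98 + 74) / 11 = 74.6364
LCL = X̄̄ − A₃·s̄ = 3543.9091 − 1.427 × 74.6364 = 3437.4030

3437.403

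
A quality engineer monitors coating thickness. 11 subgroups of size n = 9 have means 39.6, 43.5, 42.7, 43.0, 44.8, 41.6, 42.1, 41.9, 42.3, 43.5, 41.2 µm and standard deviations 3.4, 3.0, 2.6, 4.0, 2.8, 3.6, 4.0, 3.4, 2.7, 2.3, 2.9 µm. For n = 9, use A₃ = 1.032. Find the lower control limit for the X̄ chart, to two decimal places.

X̄̄ = (39.6 + 43.5 + 42.7 + 43.0 + 44.8 + 41.6 + 42.1 + 41.9 + 42.3 + 43.5 + 41.2) / 11 = 42.3818
s̄ = (3.4 + 3.0 + 2.6 + 4.0 + 2.8 + 3.6 + 4.0 + 3.4 + 2.7 + 2.3 + 2.9) / 11 = 3.1545
LCL = X̄̄ − A₃·s̄ = 42.3818 − 1.032 × 3.1545 = 39.1263

39.13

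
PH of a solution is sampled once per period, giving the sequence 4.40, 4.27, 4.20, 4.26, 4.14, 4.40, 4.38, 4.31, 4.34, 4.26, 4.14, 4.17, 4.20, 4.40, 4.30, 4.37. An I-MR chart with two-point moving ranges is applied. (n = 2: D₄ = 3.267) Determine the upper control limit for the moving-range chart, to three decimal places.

0.303

Moving ranges: 0.13, 0.07, 0.06, 0.12, 0.26, 0.02, 0.07, 0.03, 0.08, 0.12, 0.03, 0.03, 0.20, 0.10, 0.07; M̄R̄ = 1.3900 / 15 = 0.0927
UCL_MR = D₄·M̄R̄ = 3.267 × 0.0927 = 0.3027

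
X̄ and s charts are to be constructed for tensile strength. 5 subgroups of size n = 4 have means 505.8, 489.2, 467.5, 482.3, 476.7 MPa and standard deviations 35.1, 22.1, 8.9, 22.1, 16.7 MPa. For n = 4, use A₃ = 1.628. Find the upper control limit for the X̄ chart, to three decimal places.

518.455

X̄̄ = (505.8 + 489.2 + 467.5 + 482.3 + 476.7) / 5 = 484.3000
s̄ = (35.1 + 22.1 + 8.9 + 22.1 + 16.7) / 5 = 20.9800
UCL = X̄̄ + A₃·s̄ = 484.3000 + 1.628 × 20.9800 = 518.4554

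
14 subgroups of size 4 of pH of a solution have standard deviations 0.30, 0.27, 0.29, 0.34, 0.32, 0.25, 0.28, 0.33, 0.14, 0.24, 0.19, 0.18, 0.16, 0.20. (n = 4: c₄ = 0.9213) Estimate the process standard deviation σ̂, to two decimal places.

0.27

s̄ = (0.30 + 0.27 + 0.29 + 0.34 + 0.32 + 0.25 + 0.28 + 0.33 + 0.14 + 0.24 + 0.19 + 0.18 + 0.16 + 0.20) / 14 = 0.2493
σ̂ = s̄ / c₄ = 0.2493 / 0.9213 = 0.2706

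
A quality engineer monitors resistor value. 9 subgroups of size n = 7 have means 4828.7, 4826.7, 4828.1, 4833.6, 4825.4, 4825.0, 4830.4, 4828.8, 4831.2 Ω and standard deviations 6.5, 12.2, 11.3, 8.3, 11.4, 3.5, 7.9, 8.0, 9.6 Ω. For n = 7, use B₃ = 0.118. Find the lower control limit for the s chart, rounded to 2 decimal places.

s̄ = (6.5 + 12.2 + 11.3 + 8.3 + 11.4 + 3.5 + 7.9 + 8.0 + 9.6) / 9 = 8.7444
LCL_s = B₃·s̄ = 0.118 × 8.7444 = 1.0318

1.03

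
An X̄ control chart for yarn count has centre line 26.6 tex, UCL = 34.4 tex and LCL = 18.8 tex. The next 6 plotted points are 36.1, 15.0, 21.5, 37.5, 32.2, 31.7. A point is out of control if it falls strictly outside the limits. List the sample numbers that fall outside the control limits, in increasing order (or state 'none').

Compare each point to [18.8, 34.4]: sample 1 = 36.1 > UCL; sample 2 = 15.0 < LCL; sample 4 = 37.5 > UCL.

1, 2, 4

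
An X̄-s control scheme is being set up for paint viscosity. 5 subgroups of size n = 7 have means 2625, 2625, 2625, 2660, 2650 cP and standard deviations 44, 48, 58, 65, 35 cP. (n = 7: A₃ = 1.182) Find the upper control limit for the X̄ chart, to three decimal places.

2696.100

X̄̄ = (2625 + 2625 + 2625 + 2660 + 2650) / 5 = 2637.0000
s̄ = (44 + 48 + 58 + 65 + 35) / 5 = 50.0000
UCL = X̄̄ + A₃·s̄ = 2637.0000 + 1.182 × 50.0000 = 2696.1000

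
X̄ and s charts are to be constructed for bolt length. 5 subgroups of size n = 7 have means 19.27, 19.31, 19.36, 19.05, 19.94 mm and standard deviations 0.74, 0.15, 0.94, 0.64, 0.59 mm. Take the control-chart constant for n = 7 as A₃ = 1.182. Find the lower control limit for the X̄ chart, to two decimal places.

X̄̄ = (19.27 + 19.31 + 19.36 + 19.05 + 19.94) / 5 = 19.3860
s̄ = (0.74 + 0.15 + 0.94 + 0.64 + 0.59) / 5 = 0.6120
LCL = X̄̄ − A₃·s̄ = 19.3860 − 1.182 × 0.6120 = 18.6626

18.66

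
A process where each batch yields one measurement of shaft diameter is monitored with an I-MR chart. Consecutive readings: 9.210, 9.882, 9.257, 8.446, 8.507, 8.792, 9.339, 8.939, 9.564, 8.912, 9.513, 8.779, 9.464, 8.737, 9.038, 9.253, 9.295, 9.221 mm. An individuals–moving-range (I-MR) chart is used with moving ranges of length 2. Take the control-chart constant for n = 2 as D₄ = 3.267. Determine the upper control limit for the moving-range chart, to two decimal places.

Moving ranges: 0.672, 0.625, 0.811, 0.061, 0.285, 0.547, 0.400, 0.625, 0.652, 0.601, 0.734, 0.685, 0.727, 0.301, 0.215, 0.042, 0.074; M̄R̄ = 8.0570 / 17 = 0.4739
UCL_MR = D₄·M̄R̄ = 3.267 × 0.4739 = 1.5484

1.55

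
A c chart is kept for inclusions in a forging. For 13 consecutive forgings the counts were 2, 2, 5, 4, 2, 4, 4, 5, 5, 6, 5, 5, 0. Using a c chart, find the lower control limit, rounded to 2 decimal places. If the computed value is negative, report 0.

0.00

c̄ = (2 + 2 + 5 + 4 + 2 + 4 + 4 + 5 + 5 + 6 + 5 + 5 + 0) / 13 = 49 / 13 = 3.7692
LCL = c̄ − 3√c̄ = 3.7692 − 3 × 1.9415 = -2.0551 → 0 (cannot be negative)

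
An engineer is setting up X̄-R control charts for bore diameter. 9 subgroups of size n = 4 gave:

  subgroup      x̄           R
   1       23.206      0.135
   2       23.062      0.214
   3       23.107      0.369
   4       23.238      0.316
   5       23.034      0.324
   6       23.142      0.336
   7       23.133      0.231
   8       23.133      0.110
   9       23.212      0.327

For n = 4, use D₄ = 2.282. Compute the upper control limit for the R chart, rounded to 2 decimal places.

R̄ = (0.135 + 0.214 + 0.369 + 0.316 + 0.324 + 0.336 + 0.231 + 0.110 + 0.327) / 9 = 2.3620 / 9 = 0.2624
UCL_R = D₄·R̄ = 2.282 × 0.2624 = 0.5989

0.60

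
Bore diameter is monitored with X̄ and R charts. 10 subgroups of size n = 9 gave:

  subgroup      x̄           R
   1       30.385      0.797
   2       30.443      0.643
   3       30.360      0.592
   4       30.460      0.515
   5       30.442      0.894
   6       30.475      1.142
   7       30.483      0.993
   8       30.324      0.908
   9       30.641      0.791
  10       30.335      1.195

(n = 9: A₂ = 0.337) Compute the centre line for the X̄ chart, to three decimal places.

30.435

X̄̄ = (30.385 + 30.443 + 30.360 + 30.460 + 30.442 + 30.475 + 30.483 + 30.324 + 30.641 + 30.335) / 10 = 304.3480 / 10 = 30.4348
CL = X̄̄ = 30.4348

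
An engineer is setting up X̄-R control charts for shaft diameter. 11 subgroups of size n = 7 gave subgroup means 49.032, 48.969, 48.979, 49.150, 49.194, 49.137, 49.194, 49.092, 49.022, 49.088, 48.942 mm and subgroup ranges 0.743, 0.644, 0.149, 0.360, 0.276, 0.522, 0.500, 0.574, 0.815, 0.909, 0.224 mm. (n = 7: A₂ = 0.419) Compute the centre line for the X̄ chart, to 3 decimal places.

49.073

X̄̄ = (49.032 + 48.969 + 48.979 + 49.150 + 49.194 + 49.137 + 49.194 + 49.092 + 49.022 + 49.088 + 48.942) / 11 = 539.7990 / 11 = 49.0726
CL = X̄̄ = 49.0726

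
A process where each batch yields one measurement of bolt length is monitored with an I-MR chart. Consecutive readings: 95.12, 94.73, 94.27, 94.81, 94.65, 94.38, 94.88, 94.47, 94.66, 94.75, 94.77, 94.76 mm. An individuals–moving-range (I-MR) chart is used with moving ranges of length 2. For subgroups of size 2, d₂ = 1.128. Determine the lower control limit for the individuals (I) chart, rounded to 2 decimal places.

93.95

X̄ = (95.12 + 94.73 + 94.27 + 94.81 + 94.65 + 94.38 + 94.88 + 94.47 + 94.66 + 94.75 + 94.77 + 94.76) / 12 = 94.6875
Moving ranges: 0.39, 0.46, 0.54, 0.16, 0.27, 0.50, 0.41, 0.19, 0.09, 0.02, 0.01; M̄R̄ = 3.0400 / 11 = 0.2764
LCL = X̄ − 3·M̄R̄/d₂ = 94.6875 − 3 × 0.2764 / 1.128 = 93.9525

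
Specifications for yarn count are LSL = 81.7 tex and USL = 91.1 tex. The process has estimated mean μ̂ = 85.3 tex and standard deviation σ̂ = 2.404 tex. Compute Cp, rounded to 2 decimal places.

0.65

Cp = (USL − LSL) / (6σ̂) = (91.1 − 81.7) / (6 × 2.404) = 9.4000 / 14.4240 = 0.6517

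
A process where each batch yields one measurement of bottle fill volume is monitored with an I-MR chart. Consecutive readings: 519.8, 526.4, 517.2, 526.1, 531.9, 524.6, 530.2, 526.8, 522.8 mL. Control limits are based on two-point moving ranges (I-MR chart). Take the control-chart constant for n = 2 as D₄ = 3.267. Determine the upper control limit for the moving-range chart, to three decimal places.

Moving ranges: 6.6, 9.2, 8.9, 5.8, 7.3, 5.6, 3.4, 4.0; M̄R̄ = 50.8000 / 8 = 6.3500
UCL_MR = D₄·M̄R̄ = 3.267 × 6.3500 = 20.7454

20.745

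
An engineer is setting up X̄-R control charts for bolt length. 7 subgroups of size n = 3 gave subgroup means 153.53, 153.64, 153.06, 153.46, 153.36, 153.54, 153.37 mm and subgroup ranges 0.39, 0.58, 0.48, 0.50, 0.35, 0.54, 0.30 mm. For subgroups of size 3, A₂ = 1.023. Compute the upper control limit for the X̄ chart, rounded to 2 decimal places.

X̄̄ = (153.53 + 153.64 + 153.06 + 153.46 + 153.36 + 153.54 + 153.37) / 7 = 1073.9600 / 7 = 153.4229
R̄ = (0.39 + 0.58 + 0.48 + 0.50 + 0.35 + 0.54 + 0.30) / 7 = 3.1400 / 7 = 0.4486
UCL = X̄̄ + A₂·R̄ = 153.4229 + 1.023 × 0.4486 = 153.8817

153.88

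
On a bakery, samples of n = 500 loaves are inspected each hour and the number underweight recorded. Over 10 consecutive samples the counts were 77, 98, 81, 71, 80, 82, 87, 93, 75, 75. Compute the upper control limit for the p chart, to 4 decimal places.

0.2135

p̄ = Σdᵢ / (k·n) = 819 / (10 × 500) = 0.16380
UCL = p̄ + 3·√(p̄(1−p̄)/n) = 0.16380 + 3 × √(0.16380×0.83620/500) = 0.16380 + 3 × 0.01655 = 0.21345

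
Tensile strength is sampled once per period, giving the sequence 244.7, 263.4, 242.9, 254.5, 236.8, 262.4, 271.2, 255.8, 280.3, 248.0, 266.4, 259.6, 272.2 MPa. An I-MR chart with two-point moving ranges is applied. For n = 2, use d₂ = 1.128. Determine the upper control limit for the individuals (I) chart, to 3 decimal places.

305.508

X̄ = (244.7 + 263.4 + 242.9 + 254.5 + 236.8 + 262.4 + 271.2 + 255.8 + 280.3 + 248.0 + 266.4 + 259.6 + 272.2) / 13 = 258.3231
Moving ranges: 18.7, 20.5, 11.6, 17.7, 25.6, 8.8, 15.4, 24.5, 32.3, 18.4, 6.8, 12.6; M̄R̄ = 212.9000 / 12 = 17.7417
UCL = X̄ + 3·M̄R̄/d₂ = 258.3231 + 3 × 17.7417 / 1.128 = 305.5084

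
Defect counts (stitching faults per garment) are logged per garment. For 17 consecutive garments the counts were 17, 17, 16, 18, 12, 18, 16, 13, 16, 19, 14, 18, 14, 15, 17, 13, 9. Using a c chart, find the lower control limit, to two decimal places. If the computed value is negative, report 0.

c̄ = (17 + 17 + 16 + 18 + 12 + 18 + 16 + 13 + 16 + 19 + 14 + 18 + 14 + 15 + 17 + 13 + 9) / 17 = 262 / 17 = 15.4118
LCL = c̄ − 3√c̄ = 15.4118 − 3 × 3.9258 = 3.6344

3.63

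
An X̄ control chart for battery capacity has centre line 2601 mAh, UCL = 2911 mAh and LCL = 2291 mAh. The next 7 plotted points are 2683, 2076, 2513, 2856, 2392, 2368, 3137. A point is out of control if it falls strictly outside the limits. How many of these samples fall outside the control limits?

Compare each point to [2291, 2911]: sample 2 = 2076 < LCL; sample 7 = 3137 > UCL.

2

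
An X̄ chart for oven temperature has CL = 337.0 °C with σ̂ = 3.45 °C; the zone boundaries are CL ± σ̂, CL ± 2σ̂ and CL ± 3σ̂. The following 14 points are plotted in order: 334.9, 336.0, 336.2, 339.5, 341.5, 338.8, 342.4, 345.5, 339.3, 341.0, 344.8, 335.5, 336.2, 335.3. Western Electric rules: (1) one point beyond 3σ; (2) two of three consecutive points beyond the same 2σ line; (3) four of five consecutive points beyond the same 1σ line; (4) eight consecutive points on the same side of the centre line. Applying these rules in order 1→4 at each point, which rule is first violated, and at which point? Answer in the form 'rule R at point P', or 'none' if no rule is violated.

Zone of each point (C = within 1σ̂, B = 1σ̂–2σ̂, A = 2σ̂–3σ̂, * = beyond 3σ̂; sign = side of CL): 1:-C, 2:-C, 3:-C, 4:+C, 5:+B, 6:+C, 7:+B, 8:+A, 9:+C, 10:+B, 11:+A, 12:-C, 13:-C, 14:-C
Rule 3 (four of five consecutive points beyond the same 1σ limit) is satisfied at point 11.

rule 3 at point 11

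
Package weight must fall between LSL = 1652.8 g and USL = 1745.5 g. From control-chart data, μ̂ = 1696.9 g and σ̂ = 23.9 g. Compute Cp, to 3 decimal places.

Cp = (USL − LSL) / (6σ̂) = (1745.5 − 1652.8) / (6 × 23.9) = 92.7000 / 143.4000 = 0.6464

0.646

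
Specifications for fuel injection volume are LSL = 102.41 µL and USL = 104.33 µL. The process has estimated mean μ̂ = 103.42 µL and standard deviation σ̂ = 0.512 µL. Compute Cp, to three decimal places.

Cp = (USL − LSL) / (6σ̂) = (104.33 − 102.41) / (6 × 0.512) = 1.9200 / 3.0720 = 0.6250

0.625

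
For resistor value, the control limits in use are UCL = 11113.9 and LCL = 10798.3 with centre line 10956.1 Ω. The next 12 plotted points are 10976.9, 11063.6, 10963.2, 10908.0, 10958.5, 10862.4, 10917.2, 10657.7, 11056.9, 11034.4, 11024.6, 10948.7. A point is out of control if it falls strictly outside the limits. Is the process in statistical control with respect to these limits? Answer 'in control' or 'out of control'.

out of control

Compare each point to [10798.3, 11113.9]: sample 8 = 10657.7 < LCL.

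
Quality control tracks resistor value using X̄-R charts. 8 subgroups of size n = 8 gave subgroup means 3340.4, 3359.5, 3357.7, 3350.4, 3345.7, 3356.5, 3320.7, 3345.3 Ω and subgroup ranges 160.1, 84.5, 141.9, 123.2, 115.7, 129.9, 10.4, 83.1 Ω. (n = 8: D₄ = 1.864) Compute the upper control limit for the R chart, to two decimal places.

R̄ = (160.1 + 84.5 + 141.9 + 123.2 + 115.7 + 129.9 + 10.4 + 83.1) / 8 = 848.8000 / 8 = 106.1000
UCL_R = D₄·R̄ = 1.864 × 106.1000 = 197.7704

197.77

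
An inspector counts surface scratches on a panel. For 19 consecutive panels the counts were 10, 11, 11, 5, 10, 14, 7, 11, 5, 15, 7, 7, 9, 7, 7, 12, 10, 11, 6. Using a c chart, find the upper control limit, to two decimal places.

c̄ = (10 + 11 + 11 + 5 + 10 + 14 + 7 + 11 + 5 + 15 + 7 + 7 + 9 + 7 + 7 + 12 + 10 + 11 + 6) / 19 = 175 / 19 = 9.2105
UCL = c̄ + 3√c̄ = 9.2105 + 3 × √9.2105 = 9.2105 + 3 × 3.0349 = 18.3152

18.32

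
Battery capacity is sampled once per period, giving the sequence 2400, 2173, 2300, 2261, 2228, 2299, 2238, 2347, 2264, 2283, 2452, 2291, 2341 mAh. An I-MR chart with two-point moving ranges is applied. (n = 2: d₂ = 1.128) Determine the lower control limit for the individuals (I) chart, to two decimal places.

2043.58

X̄ = (2400 + 2173 + 2300 + 2261 + 2228 + 2299 + 2238 + 2347 + 2264 + 2283 + 2452 + 2291 + 2341) / 13 = 2298.2308
Moving ranges: 227, 127, 39, 33, 71, 61, 109, 83, 19, 169, 161, 50; M̄R̄ = 1149.0000 / 12 = 95.7500
LCL = X̄ − 3·M̄R̄/d₂ = 2298.2308 − 3 × 95.7500 / 1.128 = 2043.5765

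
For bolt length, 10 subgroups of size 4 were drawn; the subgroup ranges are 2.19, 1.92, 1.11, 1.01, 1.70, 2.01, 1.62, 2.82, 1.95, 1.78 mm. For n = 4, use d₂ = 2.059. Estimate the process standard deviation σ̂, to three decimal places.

0.880

R̄ = (2.19 + 1.92 + 1.11 + 1.01 + 1.70 + 2.01 + 1.62 + 2.82 + 1.95 + 1.78) / 10 = 1.8110
σ̂ = R̄ / d₂ = 1.8110 / 2.059 = 0.8796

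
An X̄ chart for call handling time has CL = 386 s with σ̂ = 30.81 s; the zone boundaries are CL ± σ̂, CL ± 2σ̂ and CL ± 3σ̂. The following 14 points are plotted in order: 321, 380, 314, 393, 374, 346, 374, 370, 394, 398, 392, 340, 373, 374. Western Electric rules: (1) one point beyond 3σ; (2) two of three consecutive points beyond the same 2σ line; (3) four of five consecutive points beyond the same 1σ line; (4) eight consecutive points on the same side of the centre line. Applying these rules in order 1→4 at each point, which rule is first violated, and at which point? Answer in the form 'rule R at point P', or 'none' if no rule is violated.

Zone of each point (C = within 1σ̂, B = 1σ̂–2σ̂, A = 2σ̂–3σ̂, * = beyond 3σ̂; sign = side of CL): 1:-A, 2:-C, 3:-A, 4:+C, 5:-C, 6:-B, 7:-C, 8:-C, 9:+C, 10:+C, 11:+C, 12:-B, 13:-C, 14:-C
Rule 2 (two of three consecutive points beyond the same 2σ limit) is satisfied at point 3.

rule 2 at point 3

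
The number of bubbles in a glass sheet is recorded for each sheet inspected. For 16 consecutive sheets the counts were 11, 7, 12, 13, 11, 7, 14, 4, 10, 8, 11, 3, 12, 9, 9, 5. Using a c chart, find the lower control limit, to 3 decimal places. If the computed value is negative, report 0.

0.063

c̄ = (11 + 7 + 12 + 13 + 11 + 7 + 14 + 4 + 10 + 8 + 11 + 3 + 12 + 9 + 9 + 5) / 16 = 146 / 16 = 9.1250
LCL = c̄ − 3√c̄ = 9.1250 − 3 × 3.0208 = 0.0627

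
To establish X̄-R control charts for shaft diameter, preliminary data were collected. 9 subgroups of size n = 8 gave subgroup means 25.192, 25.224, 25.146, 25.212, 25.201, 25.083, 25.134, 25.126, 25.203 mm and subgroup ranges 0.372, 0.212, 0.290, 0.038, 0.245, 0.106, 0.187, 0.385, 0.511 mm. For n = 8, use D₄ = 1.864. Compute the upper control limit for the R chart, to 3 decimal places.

R̄ = (0.372 + 0.212 + 0.290 + 0.038 + 0.245 + 0.106 + 0.187 + 0.385 + 0.511) / 9 = 2.3460 / 9 = 0.2607
UCL_R = D₄·R̄ = 1.864 × 0.2607 = 0.4859

0.486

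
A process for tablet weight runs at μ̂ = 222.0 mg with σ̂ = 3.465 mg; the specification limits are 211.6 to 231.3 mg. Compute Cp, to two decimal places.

0.95

Cp = (USL − LSL) / (6σ̂) = (231.3 − 211.6) / (6 × 3.465) = 19.7000 / 20.7900 = 0.9476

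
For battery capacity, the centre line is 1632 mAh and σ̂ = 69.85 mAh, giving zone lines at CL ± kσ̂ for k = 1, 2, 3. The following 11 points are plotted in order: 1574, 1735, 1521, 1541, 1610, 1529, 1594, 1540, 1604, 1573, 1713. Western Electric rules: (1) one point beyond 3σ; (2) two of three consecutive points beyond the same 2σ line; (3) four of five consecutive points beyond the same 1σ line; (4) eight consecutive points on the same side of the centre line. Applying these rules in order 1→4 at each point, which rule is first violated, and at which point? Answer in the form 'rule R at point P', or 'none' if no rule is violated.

rule 4 at point 10

Zone of each point (C = within 1σ̂, B = 1σ̂–2σ̂, A = 2σ̂–3σ̂, * = beyond 3σ̂; sign = side of CL): 1:-C, 2:+B, 3:-B, 4:-B, 5:-C, 6:-B, 7:-C, 8:-B, 9:-C, 10:-C, 11:+B
Rule 4 (eight consecutive points on the same side of the centre line) is satisfied at point 10.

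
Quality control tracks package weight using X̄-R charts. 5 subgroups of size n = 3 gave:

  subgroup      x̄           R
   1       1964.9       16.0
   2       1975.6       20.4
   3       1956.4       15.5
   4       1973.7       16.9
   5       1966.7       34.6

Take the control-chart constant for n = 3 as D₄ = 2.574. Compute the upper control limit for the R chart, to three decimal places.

R̄ = (16.0 + 20.4 + 15.5 + 16.9 + 34.6) / 5 = 103.4000 / 5 = 20.6800
UCL_R = D₄·R̄ = 2.574 × 20.6800 = 53.2303

53.230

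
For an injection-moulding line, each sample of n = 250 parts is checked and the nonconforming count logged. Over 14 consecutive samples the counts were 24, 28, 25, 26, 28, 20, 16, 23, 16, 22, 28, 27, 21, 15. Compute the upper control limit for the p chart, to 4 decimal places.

p̄ = Σdᵢ / (k·n) = 319 / (14 × 250) = 0.09114
UCL = p̄ + 3·√(p̄(1−p̄)/n) = 0.09114 + 3 × √(0.09114×0.90886/250) = 0.09114 + 3 × 0.01820 = 0.14575

0.1458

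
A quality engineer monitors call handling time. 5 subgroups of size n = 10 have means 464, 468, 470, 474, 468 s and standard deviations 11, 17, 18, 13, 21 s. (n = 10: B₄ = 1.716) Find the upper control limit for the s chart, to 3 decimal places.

27.456

s̄ = (11 + 17 + 18 + 13 + 21) / 5 = 16.0000
UCL_s = B₄·s̄ = 1.716 × 16.0000 = 27.4560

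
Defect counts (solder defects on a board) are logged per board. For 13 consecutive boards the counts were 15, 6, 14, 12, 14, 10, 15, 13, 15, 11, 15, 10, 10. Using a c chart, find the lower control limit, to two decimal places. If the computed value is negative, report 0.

c̄ = (15 + 6 + 14 + 12 + 14 + 10 + 15 + 13 + 15 + 11 + 15 + 10 + 10) / 13 = 160 / 13 = 12.3077
LCL = c̄ − 3√c̄ = 12.3077 − 3 × 3.5082 = 1.7830

1.78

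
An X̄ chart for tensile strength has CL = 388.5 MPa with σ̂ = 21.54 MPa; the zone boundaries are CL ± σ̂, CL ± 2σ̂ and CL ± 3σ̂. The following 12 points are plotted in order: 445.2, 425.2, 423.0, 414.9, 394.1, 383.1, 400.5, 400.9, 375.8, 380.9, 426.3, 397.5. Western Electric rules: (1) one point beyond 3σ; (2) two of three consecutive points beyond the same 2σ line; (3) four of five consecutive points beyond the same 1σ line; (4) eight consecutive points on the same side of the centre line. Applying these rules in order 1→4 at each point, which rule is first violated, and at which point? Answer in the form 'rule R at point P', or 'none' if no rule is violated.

rule 3 at point 4

Zone of each point (C = within 1σ̂, B = 1σ̂–2σ̂, A = 2σ̂–3σ̂, * = beyond 3σ̂; sign = side of CL): 1:+A, 2:+B, 3:+B, 4:+B, 5:+C, 6:-C, 7:+C, 8:+C, 9:-C, 10:-C, 11:+B, 12:+C
Rule 3 (four of five consecutive points beyond the same 1σ limit) is satisfied at point 4.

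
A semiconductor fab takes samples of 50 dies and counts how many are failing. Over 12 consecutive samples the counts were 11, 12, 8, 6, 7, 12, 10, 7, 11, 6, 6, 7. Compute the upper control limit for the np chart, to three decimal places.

p̄ = Σdᵢ / (k·n) = 103 / (12 × 50) = 0.17167
UCL = np̄ + 3·√(np̄(1−p̄)) = 8.5833 + 3 × √(8.5833×0.82833) = 8.5833 + 3 × 2.6664 = 16.5826

16.583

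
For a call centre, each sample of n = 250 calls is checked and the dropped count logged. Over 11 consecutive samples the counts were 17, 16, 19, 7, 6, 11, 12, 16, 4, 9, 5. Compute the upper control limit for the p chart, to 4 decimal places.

p̄ = Σdᵢ / (k·n) = 122 / (11 × 250) = 0.04436
UCL = p̄ + 3·√(p̄(1−p̄)/n) = 0.04436 + 3 × √(0.04436×0.95564/250) = 0.04436 + 3 × 0.01302 = 0.08343

0.0834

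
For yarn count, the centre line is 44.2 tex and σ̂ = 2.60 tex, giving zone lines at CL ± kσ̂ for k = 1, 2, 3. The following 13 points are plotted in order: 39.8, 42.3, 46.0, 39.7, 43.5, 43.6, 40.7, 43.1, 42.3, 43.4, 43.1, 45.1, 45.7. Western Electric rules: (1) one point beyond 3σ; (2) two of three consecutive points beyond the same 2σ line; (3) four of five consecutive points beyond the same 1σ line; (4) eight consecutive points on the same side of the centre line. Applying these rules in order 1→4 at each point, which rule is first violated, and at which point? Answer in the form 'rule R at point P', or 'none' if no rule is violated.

rule 4 at point 11

Zone of each point (C = within 1σ̂, B = 1σ̂–2σ̂, A = 2σ̂–3σ̂, * = beyond 3σ̂; sign = side of CL): 1:-B, 2:-C, 3:+C, 4:-B, 5:-C, 6:-C, 7:-B, 8:-C, 9:-C, 10:-C, 11:-C, 12:+C, 13:+C
Rule 4 (eight consecutive points on the same side of the centre line) is satisfied at point 11.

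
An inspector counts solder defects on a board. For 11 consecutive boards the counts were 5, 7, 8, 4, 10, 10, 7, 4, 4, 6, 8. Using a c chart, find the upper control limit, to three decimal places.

c̄ = (5 + 7 + 8 + 4 + 10 + 10 + 7 + 4 + 4 + 6 + 8) / 11 = 73 / 11 = 6.6364
UCL = c̄ + 3√c̄ = 6.6364 + 3 × √6.6364 = 6.6364 + 3 × 2.5761 = 14.3647

14.365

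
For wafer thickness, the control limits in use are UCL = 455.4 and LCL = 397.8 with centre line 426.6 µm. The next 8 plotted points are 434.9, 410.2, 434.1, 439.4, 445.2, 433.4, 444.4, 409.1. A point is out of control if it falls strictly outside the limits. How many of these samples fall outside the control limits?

0

All 8 points lie within [397.8, 455.4].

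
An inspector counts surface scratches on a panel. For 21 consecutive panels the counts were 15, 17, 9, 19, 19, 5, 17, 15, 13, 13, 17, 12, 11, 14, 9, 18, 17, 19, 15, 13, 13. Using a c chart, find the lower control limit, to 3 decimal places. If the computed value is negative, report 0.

2.947

c̄ = (15 + 17 + 9 + 19 + 19 + 5 + 17 + 15 + 13 + 13 + 17 + 12 + 11 + 14 + 9 + 18 + 17 + 19 + 15 + 13 + 13) / 21 = 300 / 21 = 14.2857
LCL = c̄ − 3√c̄ = 14.2857 − 3 × 3.7796 = 2.9468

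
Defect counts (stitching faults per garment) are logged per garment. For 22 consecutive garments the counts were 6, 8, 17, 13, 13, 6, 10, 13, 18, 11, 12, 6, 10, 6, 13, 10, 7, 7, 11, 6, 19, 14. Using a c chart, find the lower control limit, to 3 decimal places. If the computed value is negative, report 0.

c̄ = (6 + 8 + 17 + 13 + 13 + 6 + 10 + 13 + 18 + 11 + 12 + 6 + 10 + 6 + 13 + 10 + 7 + 7 + 11 + 6 + 19 + 14) / 22 = 236 / 22 = 10.7273
LCL = c̄ − 3√c̄ = 10.7273 − 3 × 3.2753 = 0.9015

0.902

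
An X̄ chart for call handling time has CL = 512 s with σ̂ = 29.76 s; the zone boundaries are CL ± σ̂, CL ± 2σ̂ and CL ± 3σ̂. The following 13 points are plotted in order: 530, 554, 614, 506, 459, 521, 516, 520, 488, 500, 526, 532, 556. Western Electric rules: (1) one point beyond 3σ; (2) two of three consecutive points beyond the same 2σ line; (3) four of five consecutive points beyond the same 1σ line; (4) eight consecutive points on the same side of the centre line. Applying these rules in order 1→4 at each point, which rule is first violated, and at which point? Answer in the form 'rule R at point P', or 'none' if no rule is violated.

rule 1 at point 3

Zone of each point (C = within 1σ̂, B = 1σ̂–2σ̂, A = 2σ̂–3σ̂, * = beyond 3σ̂; sign = side of CL): 1:+C, 2:+B, 3:+*, 4:-C, 5:-B, 6:+C, 7:+C, 8:+C, 9:-C, 10:-C, 11:+C, 12:+C, 13:+B
Rule 1 (one point beyond the 3σ limits) is satisfied at point 3.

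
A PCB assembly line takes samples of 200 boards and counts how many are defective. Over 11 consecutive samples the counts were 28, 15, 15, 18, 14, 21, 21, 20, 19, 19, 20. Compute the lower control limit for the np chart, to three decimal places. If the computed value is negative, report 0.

p̄ = Σdᵢ / (k·n) = 210 / (11 × 200) = 0.09545
LCL = np̄ − 3·√(np̄(1−p̄)) = 19.0909 − 3 × 4.1555 = 6.6243

6.624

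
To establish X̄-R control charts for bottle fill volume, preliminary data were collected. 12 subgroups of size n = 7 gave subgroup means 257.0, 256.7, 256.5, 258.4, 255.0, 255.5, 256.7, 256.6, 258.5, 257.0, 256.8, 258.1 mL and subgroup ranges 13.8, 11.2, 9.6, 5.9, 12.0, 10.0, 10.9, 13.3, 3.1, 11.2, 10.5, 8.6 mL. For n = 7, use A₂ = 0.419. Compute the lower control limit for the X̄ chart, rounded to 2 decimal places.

X̄̄ = (257.0 + 256.7 + 256.5 + 258.4 + 255.0 + 255.5 + 256.7 + 256.6 + 258.5 + 257.0 + 256.8 + 258.1) / 12 = 3082.8000 / 12 = 256.9000
R̄ = (13.8 + 11.2 + 9.6 + 5.9 + 12.0 + 10.0 + 10.9 + 13.3 + 3.1 + 11.2 + 10.5 + 8.6) / 12 = 120.1000 / 12 = 10.0083
LCL = X̄̄ − A₂·R̄ = 256.9000 − 0.419 × 10.0083 = 252.7065

252.71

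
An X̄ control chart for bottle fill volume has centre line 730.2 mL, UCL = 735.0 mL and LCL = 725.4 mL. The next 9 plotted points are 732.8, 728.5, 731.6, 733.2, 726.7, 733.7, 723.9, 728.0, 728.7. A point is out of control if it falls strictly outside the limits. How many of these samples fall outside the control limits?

Compare each point to [725.4, 735.0]: sample 7 = 723.9 < LCL.

1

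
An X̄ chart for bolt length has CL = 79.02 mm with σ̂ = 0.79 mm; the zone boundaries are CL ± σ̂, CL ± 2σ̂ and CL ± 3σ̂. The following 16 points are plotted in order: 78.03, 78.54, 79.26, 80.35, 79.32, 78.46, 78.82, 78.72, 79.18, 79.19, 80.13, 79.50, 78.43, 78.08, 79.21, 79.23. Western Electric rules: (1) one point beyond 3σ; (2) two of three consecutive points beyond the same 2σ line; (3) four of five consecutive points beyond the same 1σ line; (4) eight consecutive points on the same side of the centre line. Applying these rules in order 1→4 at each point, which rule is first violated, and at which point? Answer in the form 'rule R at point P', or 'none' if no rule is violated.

Zone of each point (C = within 1σ̂, B = 1σ̂–2σ̂, A = 2σ̂–3σ̂, * = beyond 3σ̂; sign = side of CL): 1:-B, 2:-C, 3:+C, 4:+B, 5:+C, 6:-C, 7:-C, 8:-C, 9:+C, 10:+C, 11:+B, 12:+C, 13:-C, 14:-B, 15:+C, 16:+C
No rule fires across all 16 points.

none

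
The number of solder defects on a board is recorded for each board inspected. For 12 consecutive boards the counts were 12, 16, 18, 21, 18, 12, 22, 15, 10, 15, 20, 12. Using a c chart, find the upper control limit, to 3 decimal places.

27.885

c̄ = (12 + 16 + 18 + 21 + 18 + 12 + 22 + 15 + 10 + 15 + 20 + 12) / 12 = 191 / 12 = 15.9167
UCL = c̄ + 3√c̄ = 15.9167 + 3 × √15.9167 = 15.9167 + 3 × 3.9896 = 27.8854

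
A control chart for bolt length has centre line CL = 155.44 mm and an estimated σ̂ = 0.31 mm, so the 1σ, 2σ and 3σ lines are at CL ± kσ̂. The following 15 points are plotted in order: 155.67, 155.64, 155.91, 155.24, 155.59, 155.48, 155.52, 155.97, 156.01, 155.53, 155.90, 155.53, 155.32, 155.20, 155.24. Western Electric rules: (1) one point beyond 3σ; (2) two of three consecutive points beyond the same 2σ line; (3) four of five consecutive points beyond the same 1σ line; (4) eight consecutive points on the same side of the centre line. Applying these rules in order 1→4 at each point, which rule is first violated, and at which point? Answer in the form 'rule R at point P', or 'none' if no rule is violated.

Zone of each point (C = within 1σ̂, B = 1σ̂–2σ̂, A = 2σ̂–3σ̂, * = beyond 3σ̂; sign = side of CL): 1:+C, 2:+C, 3:+B, 4:-C, 5:+C, 6:+C, 7:+C, 8:+B, 9:+B, 10:+C, 11:+B, 12:+C, 13:-C, 14:-C, 15:-C
Rule 4 (eight consecutive points on the same side of the centre line) is satisfied at point 12.

rule 4 at point 12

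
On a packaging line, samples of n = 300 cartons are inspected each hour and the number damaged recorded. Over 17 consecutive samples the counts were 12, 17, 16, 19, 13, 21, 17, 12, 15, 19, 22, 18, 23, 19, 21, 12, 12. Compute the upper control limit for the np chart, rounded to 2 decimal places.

p̄ = Σdᵢ / (k·n) = 288 / (17 × 300) = 0.05647
UCL = np̄ + 3·√(np̄(1−p̄)) = 16.9412 + 3 × √(16.9412×0.94353) = 16.9412 + 3 × 3.9981 = 28.9354

28.94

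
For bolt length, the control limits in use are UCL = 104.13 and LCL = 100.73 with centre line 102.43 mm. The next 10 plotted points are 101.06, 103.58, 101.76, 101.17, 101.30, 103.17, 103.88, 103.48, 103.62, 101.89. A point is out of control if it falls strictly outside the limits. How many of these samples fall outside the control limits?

All 10 points lie within [100.73, 104.13].

0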